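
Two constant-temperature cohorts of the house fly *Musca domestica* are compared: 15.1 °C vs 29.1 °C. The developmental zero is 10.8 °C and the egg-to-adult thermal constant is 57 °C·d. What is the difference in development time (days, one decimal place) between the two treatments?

At 15.1 °C: 57 / (15.1 − 10.8) = 57 / 4.3 = 13.256 d.
At 29.1 °C: 57 / (29.1 − 10.8) = 57 / 18.3 = 3.115 d.
Difference = |13.256 − 3.115| = 10.141 ≈ 10.1 days.

10.1 days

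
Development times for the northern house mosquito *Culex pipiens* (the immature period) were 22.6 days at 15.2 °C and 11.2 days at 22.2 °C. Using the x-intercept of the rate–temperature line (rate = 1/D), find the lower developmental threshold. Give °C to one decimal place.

8.3 °C

Equal thermal constants: D₁(T₁ − T_b) = D₂(T₂ − T_b).
22.6·(15.2 − T_b) = 11.2·(22.2 − T_b)
T_b = (22.6·15.2 − 11.2·22.2) / (22.6 − 11.2) = 94.88 / 11.4 = 8.323 °C ≈ 8.3 °C.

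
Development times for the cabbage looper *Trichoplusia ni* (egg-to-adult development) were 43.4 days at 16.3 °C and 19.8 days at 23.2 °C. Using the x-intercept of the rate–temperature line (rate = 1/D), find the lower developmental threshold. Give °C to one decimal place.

Under the model K = D·(T − T_b), so D₁·(T₁ − T_b) = D₂·(T₂ − T_b).
43.4·(16.3 − T_b) = 19.8·(23.2 − T_b)
T_b = (43.4·16.3 − 19.8·23.2) / (43.4 − 19.8) = 248.06 / 23.6 = 10.511 °C ≈ 10.5 °C.

10.5 °C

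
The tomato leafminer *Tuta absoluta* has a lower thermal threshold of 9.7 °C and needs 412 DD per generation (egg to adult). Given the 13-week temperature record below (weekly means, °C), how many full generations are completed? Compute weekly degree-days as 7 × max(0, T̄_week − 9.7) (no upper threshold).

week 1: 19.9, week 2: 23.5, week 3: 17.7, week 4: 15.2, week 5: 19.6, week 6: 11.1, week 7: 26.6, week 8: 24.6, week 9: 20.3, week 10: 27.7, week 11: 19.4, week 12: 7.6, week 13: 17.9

Weekly DD (7 × max(0, T̄ − 9.7)): 71.4, 96.6, 56.0, 38.5, 69.3, 9.8, 118.3, 104.3, 74.2, 126.0, 67.9, 0.0, 57.4.
Season total = 889.7 DD.
Complete generations = ⌊889.7 / 412⌋ = 2.

2 generations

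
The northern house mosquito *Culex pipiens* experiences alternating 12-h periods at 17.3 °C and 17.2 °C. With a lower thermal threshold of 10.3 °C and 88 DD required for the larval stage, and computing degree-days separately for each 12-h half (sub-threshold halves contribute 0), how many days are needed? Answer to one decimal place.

Day half: max(0, 17.3 − 10.3) × 0.5 = 7.0 × 0.5 = 3.50 DD.
Night half: max(0, 17.2 − 10.3) × 0.5 = 6.9 × 0.5 = 3.45 DD.
Per 24 h: 6.95 DD/day.
Duration = 88 / 6.95 = 12.662 ≈ 12.7 days.

12.7 days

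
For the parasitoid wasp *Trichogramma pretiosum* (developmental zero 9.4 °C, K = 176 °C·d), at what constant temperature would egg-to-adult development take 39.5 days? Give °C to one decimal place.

Required daily accumulation = 176 / 39.5 = 4.456 DD/day.
T = T_base + 4.456 = 9.4 + 4.456 = 13.856 ≈ 13.9 °C.

13.9 °C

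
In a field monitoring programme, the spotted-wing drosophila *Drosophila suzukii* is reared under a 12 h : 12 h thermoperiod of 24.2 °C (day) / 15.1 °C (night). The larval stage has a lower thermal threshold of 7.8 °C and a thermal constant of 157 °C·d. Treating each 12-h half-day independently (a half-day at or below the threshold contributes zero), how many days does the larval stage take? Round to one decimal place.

13.2 days

Day half: max(0, 24.2 − 7.8) × 0.5 = 16.4 × 0.5 = 8.20 DD.
Night half: max(0, 15.1 − 7.8) × 0.5 = 7.3 × 0.5 = 3.65 DD.
Per 24 h: 11.85 DD/day.
Duration = 157 / 11.85 = 13.249 ≈ 13.2 days.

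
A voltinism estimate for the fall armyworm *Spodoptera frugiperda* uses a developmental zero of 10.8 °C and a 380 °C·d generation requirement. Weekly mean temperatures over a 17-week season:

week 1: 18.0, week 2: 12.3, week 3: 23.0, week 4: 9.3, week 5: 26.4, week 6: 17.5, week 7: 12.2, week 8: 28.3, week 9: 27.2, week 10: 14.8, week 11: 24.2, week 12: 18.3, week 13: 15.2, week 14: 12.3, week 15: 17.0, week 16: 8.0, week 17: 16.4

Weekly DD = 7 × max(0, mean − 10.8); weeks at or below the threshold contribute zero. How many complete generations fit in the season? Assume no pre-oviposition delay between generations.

2 generations

Weekly DD (7 × max(0, T̄ − 10.8)): 50.4, 10.5, 85.4, 0.0, 109.2, 46.9, 9.8, 122.5, 114.8, 28.0, 93.8, 52.5, 30.8, 10.5, 43.4, 0.0, 39.2.
Season total = 847.7 DD.
Complete generations = ⌊847.7 / 380⌋ = 2.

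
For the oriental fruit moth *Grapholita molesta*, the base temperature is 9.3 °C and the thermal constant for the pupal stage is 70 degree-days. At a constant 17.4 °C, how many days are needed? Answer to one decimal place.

8.6 days

Daily accumulation = 17.4 − 9.3 = 8.1 DD/day.
Duration = 70 / 8.1 = 8.642 ≈ 8.6 days.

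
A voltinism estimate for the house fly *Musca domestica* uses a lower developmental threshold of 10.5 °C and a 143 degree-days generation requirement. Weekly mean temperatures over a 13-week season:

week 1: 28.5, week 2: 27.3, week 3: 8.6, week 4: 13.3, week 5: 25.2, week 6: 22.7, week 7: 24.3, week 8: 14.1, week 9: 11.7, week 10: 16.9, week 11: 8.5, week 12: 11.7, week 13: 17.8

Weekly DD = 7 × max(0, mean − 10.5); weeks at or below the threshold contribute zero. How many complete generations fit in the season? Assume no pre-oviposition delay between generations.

4 generations

Weekly DD (7 × max(0, T̄ − 10.5)): 126.0, 117.6, 0.0, 19.6, 102.9, 85.4, 96.6, 25.2, 8.4, 44.8, 0.0, 8.4, 51.1.
Season total = 686.0 DD.
Complete generations = ⌊686.0 / 143⌋ = 4.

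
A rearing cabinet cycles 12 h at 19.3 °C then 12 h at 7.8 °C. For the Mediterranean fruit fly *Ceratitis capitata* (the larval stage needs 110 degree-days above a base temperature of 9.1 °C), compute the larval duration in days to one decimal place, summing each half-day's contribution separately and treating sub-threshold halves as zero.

Day half: max(0, 19.3 − 9.1) × 0.5 = 10.2 × 0.5 = 5.10 DD.
Night half: max(0, 7.8 − 9.1) × 0.5 = 0.0 × 0.5 = 0.00 DD.
Per 24 h: 5.10 DD/day.
Duration = 110 / 5.10 = 21.569 ≈ 21.6 days.

21.6 days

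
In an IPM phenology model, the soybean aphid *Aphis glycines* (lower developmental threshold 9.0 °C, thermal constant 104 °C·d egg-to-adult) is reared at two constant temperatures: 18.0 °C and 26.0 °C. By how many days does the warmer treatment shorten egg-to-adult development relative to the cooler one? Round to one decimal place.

At 18.0 °C: 104 / (18.0 − 9.0) = 104 / 9.0 = 11.556 d.
At 26.0 °C: 104 / (26.0 − 9.0) = 104 / 17.0 = 6.118 d.
Difference = |11.556 − 6.118| = 5.438 ≈ 5.4 days.

5.4 days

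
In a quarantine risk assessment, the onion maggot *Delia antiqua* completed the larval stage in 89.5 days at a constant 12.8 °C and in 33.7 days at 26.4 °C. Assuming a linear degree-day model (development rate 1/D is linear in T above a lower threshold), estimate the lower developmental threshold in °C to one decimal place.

4.6 °C

Linear rate model ⇒ the product D·(T − T_b) is constant across temperatures.
89.5·(12.8 − T_b) = 33.7·(26.4 − T_b)
T_b = (89.5·12.8 − 33.7·26.4) / (89.5 − 33.7) = 255.92 / 55.8 = 4.586 °C ≈ 4.6 °C.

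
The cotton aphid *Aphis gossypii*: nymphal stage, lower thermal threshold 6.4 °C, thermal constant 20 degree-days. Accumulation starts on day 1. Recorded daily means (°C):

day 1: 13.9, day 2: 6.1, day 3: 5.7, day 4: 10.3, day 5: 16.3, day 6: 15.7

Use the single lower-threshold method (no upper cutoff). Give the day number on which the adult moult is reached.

day 5

Daily DD above 6.4 °C: 7.5, 0.0, 0.0, 3.9, 9.9, 9.3.
Cumulative: 7.5, 7.5, 7.5, 11.4, 21.3, 30.6.
The total first reaches 20 DD on day 5.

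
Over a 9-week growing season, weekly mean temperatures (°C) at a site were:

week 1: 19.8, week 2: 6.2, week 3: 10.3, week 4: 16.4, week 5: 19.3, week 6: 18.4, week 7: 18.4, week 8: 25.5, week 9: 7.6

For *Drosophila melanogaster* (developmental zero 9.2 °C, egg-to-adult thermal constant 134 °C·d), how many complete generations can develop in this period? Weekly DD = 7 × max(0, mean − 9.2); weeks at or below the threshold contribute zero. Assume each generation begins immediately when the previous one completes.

3 generations

Weekly DD (7 × max(0, T̄ − 9.2)): 74.2, 0.0, 7.7, 50.4, 70.7, 64.4, 64.4, 114.1, 0.0.
Season total = 445.9 DD.
Complete generations = ⌊445.9 / 134⌋ = 3.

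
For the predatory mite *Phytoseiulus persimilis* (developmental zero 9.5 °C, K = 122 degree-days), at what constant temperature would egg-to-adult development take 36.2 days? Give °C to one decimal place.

12.9 °C

Required daily accumulation = 122 / 36.2 = 3.370 DD/day.
T = T_base + 3.370 = 9.5 + 3.370 = 12.870 ≈ 12.9 °C.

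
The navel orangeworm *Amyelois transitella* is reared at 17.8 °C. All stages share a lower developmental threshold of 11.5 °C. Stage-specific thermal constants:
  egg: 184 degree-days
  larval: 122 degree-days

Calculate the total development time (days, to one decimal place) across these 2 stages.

Daily accumulation at 17.8 °C = 17.8 − 11.5 = 6.3 DD/day.
Total K = 184 + 122 = 306 DD.
Total duration = 306 / 6.3 = 48.571 ≈ 48.6 days.

48.6 days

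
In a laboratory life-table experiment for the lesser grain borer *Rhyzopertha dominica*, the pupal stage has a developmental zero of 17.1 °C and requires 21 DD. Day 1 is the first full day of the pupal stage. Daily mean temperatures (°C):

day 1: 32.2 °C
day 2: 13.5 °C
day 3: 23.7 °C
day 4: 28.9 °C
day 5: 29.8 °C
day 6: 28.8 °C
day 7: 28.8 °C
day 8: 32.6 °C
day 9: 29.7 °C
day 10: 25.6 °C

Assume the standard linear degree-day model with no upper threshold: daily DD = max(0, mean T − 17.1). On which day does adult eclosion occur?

day 3

Daily DD above 17.1 °C: 15.1, 0.0, 6.6, 11.8, 12.7, 11.7, 11.7, 15.5, 12.6, 8.5.
Cumulative: 15.1, 15.1, 21.7, 33.5, 46.2, 57.9, 69.6, 85.1, 97.7, 106.2.
The total first reaches 21 DD on day 3.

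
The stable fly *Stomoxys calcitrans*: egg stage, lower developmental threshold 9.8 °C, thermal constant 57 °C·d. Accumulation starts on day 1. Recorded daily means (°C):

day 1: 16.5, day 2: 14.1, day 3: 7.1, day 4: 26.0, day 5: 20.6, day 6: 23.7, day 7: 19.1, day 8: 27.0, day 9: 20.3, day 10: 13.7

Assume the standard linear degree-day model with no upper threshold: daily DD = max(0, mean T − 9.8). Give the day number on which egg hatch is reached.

Daily DD above 9.8 °C: 6.7, 4.3, 0.0, 16.2, 10.8, 13.9, 9.3, 17.2, 10.5, 3.9.
Cumulative: 6.7, 11.0, 11.0, 27.2, 38.0, 51.9, 61.2, 78.4, 88.9, 92.8.
The total first reaches 57 DD on day 7.

day 7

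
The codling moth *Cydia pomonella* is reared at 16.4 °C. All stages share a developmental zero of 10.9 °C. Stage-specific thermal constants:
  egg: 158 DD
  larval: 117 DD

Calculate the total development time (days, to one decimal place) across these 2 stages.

Daily accumulation at 16.4 °C = 16.4 − 10.9 = 5.5 DD/day.
Total K = 158 + 117 = 275 DD.
Total duration = 275 / 5.5 = 50.000 ≈ 50.0 days.

50.0 days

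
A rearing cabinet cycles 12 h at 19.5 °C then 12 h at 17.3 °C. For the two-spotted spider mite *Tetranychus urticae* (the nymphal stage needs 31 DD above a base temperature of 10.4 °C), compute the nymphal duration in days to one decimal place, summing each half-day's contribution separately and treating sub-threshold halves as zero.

3.9 days

Day half: max(0, 19.5 − 10.4) × 0.5 = 9.1 × 0.5 = 4.55 DD.
Night half: max(0, 17.3 − 10.4) × 0.5 = 6.9 × 0.5 = 3.45 DD.
Per 24 h: 8.00 DD/day.
Duration = 31 / 8.00 = 3.875 ≈ 3.9 days.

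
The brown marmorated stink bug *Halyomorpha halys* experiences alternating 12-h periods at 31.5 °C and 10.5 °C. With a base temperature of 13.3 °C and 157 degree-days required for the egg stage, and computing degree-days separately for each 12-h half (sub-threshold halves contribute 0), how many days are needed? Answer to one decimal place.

Day half: max(0, 31.5 − 13.3) × 0.5 = 18.2 × 0.5 = 9.10 DD.
Night half: max(0, 10.5 − 13.3) × 0.5 = 0.0 × 0.5 = 0.00 DD.
Per 24 h: 9.10 DD/day.
Duration = 157 / 9.10 = 17.253 ≈ 17.3 days.

17.3 days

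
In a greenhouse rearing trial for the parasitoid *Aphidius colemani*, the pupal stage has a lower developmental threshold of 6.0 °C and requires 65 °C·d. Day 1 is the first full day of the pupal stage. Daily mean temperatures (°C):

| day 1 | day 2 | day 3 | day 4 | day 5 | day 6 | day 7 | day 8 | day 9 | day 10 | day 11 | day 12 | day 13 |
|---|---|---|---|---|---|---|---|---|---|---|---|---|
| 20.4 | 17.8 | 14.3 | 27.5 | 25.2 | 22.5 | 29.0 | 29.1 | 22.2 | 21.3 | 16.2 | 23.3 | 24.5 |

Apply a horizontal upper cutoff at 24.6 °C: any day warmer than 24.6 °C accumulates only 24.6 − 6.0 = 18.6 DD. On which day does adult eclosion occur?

Daily DD above 6.0 °C (capped at 18.6): 14.4, 11.8, 8.3, 18.6, 18.6, 16.5, 18.6, 18.6, 16.2, 15.3, 10.2, 17.3, 18.5.
Cumulative: 14.4, 26.2, 34.5, 53.1, 71.7, 88.2, 106.8, 125.4, 141.6, 156.9, 167.1, 184.4, 202.9.
The total first reaches 65 DD on day 5.

day 5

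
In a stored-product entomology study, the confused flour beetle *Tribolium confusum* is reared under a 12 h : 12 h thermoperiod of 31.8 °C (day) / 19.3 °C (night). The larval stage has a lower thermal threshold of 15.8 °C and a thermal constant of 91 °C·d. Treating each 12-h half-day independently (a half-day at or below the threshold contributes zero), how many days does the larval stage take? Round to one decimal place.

Day half: max(0, 31.8 − 15.8) × 0.5 = 16.0 × 0.5 = 8.00 DD.
Night half: max(0, 19.3 − 15.8) × 0.5 = 3.5 × 0.5 = 1.75 DD.
Per 24 h: 9.75 DD/day.
Duration = 91 / 9.75 = 9.333 ≈ 9.3 days.

9.3 days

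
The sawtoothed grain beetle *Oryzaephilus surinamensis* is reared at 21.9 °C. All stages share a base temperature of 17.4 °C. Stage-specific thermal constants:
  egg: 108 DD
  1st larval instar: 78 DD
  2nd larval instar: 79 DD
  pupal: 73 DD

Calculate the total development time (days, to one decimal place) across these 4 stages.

75.1 days

Daily accumulation at 21.9 °C = 21.9 − 17.4 = 4.5 DD/day.
Total K = 108 + 78 + 79 + 73 = 338 DD.
Total duration = 338 / 4.5 = 75.111 ≈ 75.1 days.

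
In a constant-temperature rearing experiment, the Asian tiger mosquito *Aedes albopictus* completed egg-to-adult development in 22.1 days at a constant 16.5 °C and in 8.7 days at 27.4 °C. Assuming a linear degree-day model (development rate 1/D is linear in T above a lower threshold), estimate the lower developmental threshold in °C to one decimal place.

Equal thermal constants: D₁(T₁ − T_b) = D₂(T₂ − T_b).
22.1·(16.5 − T_b) = 8.7·(27.4 − T_b)
T_b = (22.1·16.5 − 8.7·27.4) / (22.1 − 8.7) = 126.27 / 13.4 = 9.423 °C ≈ 9.4 °C.

9.4 °C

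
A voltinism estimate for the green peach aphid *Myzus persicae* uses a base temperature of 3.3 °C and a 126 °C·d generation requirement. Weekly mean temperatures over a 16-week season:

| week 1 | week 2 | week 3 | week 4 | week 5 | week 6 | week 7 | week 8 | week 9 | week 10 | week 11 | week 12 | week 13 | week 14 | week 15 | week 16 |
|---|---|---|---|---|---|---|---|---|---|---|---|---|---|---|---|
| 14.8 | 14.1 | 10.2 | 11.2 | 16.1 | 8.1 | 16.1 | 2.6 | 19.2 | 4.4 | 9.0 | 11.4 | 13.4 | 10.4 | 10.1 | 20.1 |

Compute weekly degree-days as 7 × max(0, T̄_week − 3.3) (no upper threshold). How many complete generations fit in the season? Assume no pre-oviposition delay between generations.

Weekly DD (7 × max(0, T̄ − 3.3)): 80.5, 75.6, 48.3, 55.3, 89.6, 33.6, 89.6, 0.0, 111.3, 7.7, 39.9, 56.7, 70.7, 49.7, 47.6, 117.6.
Season total = 973.7 DD.
Complete generations = ⌊973.7 / 126⌋ = 7.

7 generations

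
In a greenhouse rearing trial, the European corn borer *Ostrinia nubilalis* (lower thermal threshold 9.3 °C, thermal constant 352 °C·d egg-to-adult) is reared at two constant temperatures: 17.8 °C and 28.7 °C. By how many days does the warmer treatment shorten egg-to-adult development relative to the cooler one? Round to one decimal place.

23.3 days

At 17.8 °C: 352 / (17.8 − 9.3) = 352 / 8.5 = 41.412 d.
At 28.7 °C: 352 / (28.7 − 9.3) = 352 / 19.4 = 18.144 d.
Difference = |41.412 − 18.144| = 23.267 ≈ 23.3 days.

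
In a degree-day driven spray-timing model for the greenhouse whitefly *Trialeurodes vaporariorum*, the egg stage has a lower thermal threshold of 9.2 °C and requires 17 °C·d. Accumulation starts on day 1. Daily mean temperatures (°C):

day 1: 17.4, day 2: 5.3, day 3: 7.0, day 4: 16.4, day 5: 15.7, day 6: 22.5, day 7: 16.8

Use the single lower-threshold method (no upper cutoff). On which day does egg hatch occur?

day 5

Daily DD above 9.2 °C: 8.2, 0.0, 0.0, 7.2, 6.5, 13.3, 7.6.
Cumulative: 8.2, 8.2, 8.2, 15.4, 21.9, 35.2, 42.8.
The total first reaches 17 DD on day 5.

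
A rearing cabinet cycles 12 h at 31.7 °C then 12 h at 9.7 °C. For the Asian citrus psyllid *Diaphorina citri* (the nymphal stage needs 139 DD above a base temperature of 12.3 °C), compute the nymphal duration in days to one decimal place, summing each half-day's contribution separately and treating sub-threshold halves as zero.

Day half: max(0, 31.7 − 12.3) × 0.5 = 19.4 × 0.5 = 9.70 DD.
Night half: max(0, 9.7 − 12.3) × 0.5 = 0.0 × 0.5 = 0.00 DD.
Per 24 h: 9.70 DD/day.
Duration = 139 / 9.70 = 14.330 ≈ 14.3 days.

14.3 days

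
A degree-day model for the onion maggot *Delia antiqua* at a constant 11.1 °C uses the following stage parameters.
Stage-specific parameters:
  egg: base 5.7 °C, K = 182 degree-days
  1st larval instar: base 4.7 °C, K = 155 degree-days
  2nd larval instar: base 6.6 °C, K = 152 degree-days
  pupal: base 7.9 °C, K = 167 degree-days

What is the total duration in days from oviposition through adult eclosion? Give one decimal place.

143.9 days

egg: 182 / (11.1 − 5.7) = 182 / 5.4 = 33.704 d.
1st larval instar: 155 / (11.1 − 4.7) = 155 / 6.4 = 24.219 d.
2nd larval instar: 152 / (11.1 − 6.6) = 152 / 4.5 = 33.778 d.
pupal: 167 / (11.1 − 7.9) = 167 / 3.2 = 52.188 d.
Sum = 143.888 ≈ 143.9 days.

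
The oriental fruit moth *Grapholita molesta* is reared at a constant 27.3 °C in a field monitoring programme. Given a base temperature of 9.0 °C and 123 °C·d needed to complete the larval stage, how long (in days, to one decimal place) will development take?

Daily accumulation = 27.3 − 9.0 = 18.3 DD/day.
Duration = 123 / 18.3 = 6.721 ≈ 6.7 days.

6.7 days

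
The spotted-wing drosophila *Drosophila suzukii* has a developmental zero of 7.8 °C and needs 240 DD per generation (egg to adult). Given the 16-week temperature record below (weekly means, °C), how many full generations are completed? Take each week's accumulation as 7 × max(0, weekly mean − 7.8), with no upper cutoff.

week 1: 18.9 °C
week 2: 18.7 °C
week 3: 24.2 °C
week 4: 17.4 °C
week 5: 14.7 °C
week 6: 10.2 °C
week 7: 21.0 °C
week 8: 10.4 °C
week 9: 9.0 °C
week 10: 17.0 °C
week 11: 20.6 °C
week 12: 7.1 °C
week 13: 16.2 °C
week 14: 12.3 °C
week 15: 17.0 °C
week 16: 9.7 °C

3 generations

Weekly DD (7 × max(0, T̄ − 7.8)): 77.7, 76.3, 114.8, 67.2, 48.3, 16.8, 92.4, 18.2, 8.4, 64.4, 89.6, 0.0, 58.8, 31.5, 64.4, 13.3.
Season total = 842.1 DD.
Complete generations = ⌊842.1 / 240⌋ = 3.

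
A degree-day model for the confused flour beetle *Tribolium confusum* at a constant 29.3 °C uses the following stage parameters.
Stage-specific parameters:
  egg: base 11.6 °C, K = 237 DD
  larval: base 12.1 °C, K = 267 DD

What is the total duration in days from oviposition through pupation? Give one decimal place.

28.9 days

egg: 237 / (29.3 − 11.6) = 237 / 17.7 = 13.390 d.
larval: 267 / (29.3 − 12.1) = 267 / 17.2 = 15.523 d.
Sum = 28.913 ≈ 28.9 days.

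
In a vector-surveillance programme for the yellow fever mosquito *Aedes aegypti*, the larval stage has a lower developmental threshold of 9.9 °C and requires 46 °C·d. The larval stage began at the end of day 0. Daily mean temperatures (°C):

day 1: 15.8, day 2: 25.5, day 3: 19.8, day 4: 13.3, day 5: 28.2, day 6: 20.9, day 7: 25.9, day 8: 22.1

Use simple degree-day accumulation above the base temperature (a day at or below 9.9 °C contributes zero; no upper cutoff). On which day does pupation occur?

day 5

Daily DD above 9.9 °C: 5.9, 15.6, 9.9, 3.4, 18.3, 11.0, 16.0, 12.2.
Cumulative: 5.9, 21.5, 31.4, 34.8, 53.1, 64.1, 80.1, 92.3.
The total first reaches 46 DD on day 5.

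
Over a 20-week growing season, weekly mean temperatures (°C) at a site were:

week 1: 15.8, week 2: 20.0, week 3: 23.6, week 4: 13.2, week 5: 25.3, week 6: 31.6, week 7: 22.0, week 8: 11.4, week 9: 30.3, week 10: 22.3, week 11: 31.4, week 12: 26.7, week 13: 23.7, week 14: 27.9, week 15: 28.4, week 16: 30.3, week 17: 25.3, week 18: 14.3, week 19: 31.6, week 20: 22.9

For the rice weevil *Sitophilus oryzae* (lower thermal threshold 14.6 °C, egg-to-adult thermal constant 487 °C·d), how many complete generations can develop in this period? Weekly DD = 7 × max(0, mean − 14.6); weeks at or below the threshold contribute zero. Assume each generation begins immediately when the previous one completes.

2 generations

Weekly DD (7 × max(0, T̄ − 14.6)): 8.4, 37.8, 63.0, 0.0, 74.9, 119.0, 51.8, 0.0, 109.9, 53.9, 117.6, 84.7, 63.7, 93.1, 96.6, 109.9, 74.9, 0.0, 119.0, 58.1.
Season total = 1336.3 DD.
Complete generations = ⌊1336.3 / 487⌋ = 2.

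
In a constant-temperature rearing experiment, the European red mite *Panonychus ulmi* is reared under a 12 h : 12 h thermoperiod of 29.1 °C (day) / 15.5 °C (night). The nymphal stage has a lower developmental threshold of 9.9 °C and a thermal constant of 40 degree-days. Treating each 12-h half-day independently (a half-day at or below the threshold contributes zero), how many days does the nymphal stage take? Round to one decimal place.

Day half: max(0, 29.1 − 9.9) × 0.5 = 19.2 × 0.5 = 9.60 DD.
Night half: max(0, 15.5 − 9.9) × 0.5 = 5.6 × 0.5 = 2.80 DD.
Per 24 h: 12.40 DD/day.
Duration = 40 / 12.40 = 3.226 ≈ 3.2 days.

3.2 days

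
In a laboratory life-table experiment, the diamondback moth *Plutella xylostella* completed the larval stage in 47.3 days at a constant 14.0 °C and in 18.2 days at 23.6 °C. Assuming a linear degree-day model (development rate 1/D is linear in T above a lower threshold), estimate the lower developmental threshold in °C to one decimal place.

Equal thermal constants: D₁(T₁ − T_b) = D₂(T₂ − T_b).
47.3·(14.0 − T_b) = 18.2·(23.6 − T_b)
T_b = (47.3·14.0 − 18.2·23.6) / (47.3 − 18.2) = 232.68 / 29.1 = 7.996 °C ≈ 8.0 °C.

8.0 °C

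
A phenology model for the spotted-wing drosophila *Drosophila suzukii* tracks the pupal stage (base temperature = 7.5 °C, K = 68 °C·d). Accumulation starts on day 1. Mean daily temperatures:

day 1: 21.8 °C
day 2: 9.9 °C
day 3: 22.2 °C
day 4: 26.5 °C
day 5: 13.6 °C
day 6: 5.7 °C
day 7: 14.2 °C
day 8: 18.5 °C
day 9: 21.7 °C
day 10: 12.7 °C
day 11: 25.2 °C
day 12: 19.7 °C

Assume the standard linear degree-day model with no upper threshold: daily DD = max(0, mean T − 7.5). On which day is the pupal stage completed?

day 8

Daily DD above 7.5 °C: 14.3, 2.4, 14.7, 19.0, 6.1, 0.0, 6.7, 11.0, 14.2, 5.2, 17.7, 12.2.
Cumulative: 14.3, 16.7, 31.4, 50.4, 56.5, 56.5, 63.2, 74.2, 88.4, 93.6, 111.3, 123.5.
The total first reaches 68 DD on day 8.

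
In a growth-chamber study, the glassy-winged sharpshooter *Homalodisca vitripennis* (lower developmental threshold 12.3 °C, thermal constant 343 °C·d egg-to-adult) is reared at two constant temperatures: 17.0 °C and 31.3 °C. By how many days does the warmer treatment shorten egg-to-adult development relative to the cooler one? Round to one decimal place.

54.9 days

At 17.0 °C: 343 / (17.0 − 12.3) = 343 / 4.7 = 72.979 d.
At 31.3 °C: 343 / (31.3 − 12.3) = 343 / 19.0 = 18.053 d.
Difference = |72.979 − 18.053| = 54.926 ≈ 54.9 days.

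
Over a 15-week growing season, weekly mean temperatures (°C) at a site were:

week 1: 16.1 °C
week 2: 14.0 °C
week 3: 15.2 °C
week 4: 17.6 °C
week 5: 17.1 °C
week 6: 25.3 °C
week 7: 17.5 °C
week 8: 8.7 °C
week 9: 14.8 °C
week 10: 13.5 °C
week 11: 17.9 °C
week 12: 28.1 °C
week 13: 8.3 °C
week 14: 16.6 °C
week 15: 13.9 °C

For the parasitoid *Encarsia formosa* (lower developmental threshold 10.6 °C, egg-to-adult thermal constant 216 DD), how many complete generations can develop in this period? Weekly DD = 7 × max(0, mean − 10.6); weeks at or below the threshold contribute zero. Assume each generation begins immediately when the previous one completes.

2 generations

Weekly DD (7 × max(0, T̄ − 10.6)): 38.5, 23.8, 32.2, 49.0, 45.5, 102.9, 48.3, 0.0, 29.4, 20.3, 51.1, 122.5, 0.0, 42.0, 23.1.
Season total = 628.6 DD.
Complete generations = ⌊628.6 / 216⌋ = 2.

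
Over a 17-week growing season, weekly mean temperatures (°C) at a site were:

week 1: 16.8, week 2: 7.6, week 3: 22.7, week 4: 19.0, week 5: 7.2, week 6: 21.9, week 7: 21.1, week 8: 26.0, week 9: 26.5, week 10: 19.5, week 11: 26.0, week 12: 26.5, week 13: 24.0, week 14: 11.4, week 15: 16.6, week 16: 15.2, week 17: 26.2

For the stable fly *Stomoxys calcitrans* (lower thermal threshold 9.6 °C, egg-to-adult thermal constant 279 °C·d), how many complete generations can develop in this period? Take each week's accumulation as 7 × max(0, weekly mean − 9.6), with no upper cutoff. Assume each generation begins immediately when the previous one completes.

4 generations

Weekly DD (7 × max(0, T̄ − 9.6)): 50.4, 0.0, 91.7, 65.8, 0.0, 86.1, 80.5, 114.8, 118.3, 69.3, 114.8, 118.3, 100.8, 12.6, 49.0, 39.2, 116.2.
Season total = 1227.8 DD.
Complete generations = ⌊1227.8 / 279⌋ = 4.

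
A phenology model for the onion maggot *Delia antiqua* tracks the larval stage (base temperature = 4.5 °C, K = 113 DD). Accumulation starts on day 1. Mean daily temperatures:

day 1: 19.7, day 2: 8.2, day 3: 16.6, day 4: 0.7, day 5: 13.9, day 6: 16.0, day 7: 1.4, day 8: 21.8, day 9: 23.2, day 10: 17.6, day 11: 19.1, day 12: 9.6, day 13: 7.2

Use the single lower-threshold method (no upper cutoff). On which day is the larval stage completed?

Daily DD above 4.5 °C: 15.2, 3.7, 12.1, 0.0, 9.4, 11.5, 0.0, 17.3, 18.7, 13.1, 14.6, 5.1, 2.7.
Cumulative: 15.2, 18.9, 31.0, 31.0, 40.4, 51.9, 51.9, 69.2, 87.9, 101.0, 115.6, 120.7, 123.4.
The total first reaches 113 DD on day 11.

day 11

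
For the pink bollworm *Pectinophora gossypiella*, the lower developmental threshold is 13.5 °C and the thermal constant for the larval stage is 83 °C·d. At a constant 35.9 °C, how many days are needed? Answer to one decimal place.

Daily accumulation = 35.9 − 13.5 = 22.4 DD/day.
Duration = 83 / 22.4 = 3.705 ≈ 3.7 days.

3.7 days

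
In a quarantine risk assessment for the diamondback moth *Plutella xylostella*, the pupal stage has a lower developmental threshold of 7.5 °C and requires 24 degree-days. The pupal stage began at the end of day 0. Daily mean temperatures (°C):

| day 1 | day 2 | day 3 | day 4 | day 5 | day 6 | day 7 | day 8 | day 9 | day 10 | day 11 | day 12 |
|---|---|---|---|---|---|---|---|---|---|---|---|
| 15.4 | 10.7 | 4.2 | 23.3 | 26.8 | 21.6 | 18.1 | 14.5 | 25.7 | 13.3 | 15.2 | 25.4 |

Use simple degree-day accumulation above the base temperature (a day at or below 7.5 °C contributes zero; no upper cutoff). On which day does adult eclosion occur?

day 4

Daily DD above 7.5 °C: 7.9, 3.2, 0.0, 15.8, 19.3, 14.1, 10.6, 7.0, 18.2, 5.8, 7.7, 17.9.
Cumulative: 7.9, 11.1, 11.1, 26.9, 46.2, 60.3, 70.9, 77.9, 96.1, 101.9, 109.6, 127.5.
The total first reaches 24 DD on day 4.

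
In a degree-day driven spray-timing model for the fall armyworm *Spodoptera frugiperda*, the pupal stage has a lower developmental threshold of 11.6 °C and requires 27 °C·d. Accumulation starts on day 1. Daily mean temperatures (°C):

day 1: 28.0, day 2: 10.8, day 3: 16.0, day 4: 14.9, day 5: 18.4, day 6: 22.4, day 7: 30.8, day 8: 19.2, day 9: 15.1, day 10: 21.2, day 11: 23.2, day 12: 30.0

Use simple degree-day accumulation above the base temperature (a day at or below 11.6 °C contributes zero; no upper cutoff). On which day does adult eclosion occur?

Daily DD above 11.6 °C: 16.4, 0.0, 4.4, 3.3, 6.8, 10.8, 19.2, 7.6, 3.5, 9.6, 11.6, 18.4.
Cumulative: 16.4, 16.4, 20.8, 24.1, 30.9, 41.7, 60.9, 68.5, 72.0, 81.6, 93.2, 111.6.
The total first reaches 27 DD on day 5.

day 5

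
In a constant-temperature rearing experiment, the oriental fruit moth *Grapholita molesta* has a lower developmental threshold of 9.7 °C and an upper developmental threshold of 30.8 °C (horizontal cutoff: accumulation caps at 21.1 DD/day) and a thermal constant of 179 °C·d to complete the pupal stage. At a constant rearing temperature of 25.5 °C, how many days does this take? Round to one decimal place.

11.3 days

Daily accumulation = 25.5 − 9.7 = 15.8 DD/day.
Duration = 179 / 15.8 = 11.329 ≈ 11.3 days.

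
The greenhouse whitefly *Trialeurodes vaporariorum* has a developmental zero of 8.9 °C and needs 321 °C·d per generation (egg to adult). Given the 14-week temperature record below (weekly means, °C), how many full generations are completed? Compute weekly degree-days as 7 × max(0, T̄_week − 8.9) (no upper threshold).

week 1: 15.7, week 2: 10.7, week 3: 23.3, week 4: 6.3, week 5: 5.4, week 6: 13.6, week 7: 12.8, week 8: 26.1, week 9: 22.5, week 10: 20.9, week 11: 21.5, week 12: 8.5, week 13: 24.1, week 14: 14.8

Weekly DD (7 × max(0, T̄ − 8.9)): 47.6, 12.6, 100.8, 0.0, 0.0, 32.9, 27.3, 120.4, 95.2, 84.0, 88.2, 0.0, 106.4, 41.3.
Season total = 756.7 DD.
Complete generations = ⌊756.7 / 321⌋ = 2.

2 generations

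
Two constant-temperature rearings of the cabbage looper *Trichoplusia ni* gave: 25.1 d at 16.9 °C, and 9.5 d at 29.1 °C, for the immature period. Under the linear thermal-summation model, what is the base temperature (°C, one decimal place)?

Under the model K = D·(T − T_b), so D₁·(T₁ − T_b) = D₂·(T₂ − T_b).
25.1·(16.9 − T_b) = 9.5·(29.1 − T_b)
T_b = (25.1·16.9 − 9.5·29.1) / (25.1 − 9.5) = 147.74 / 15.6 = 9.471 °C ≈ 9.5 °C.

9.5 °C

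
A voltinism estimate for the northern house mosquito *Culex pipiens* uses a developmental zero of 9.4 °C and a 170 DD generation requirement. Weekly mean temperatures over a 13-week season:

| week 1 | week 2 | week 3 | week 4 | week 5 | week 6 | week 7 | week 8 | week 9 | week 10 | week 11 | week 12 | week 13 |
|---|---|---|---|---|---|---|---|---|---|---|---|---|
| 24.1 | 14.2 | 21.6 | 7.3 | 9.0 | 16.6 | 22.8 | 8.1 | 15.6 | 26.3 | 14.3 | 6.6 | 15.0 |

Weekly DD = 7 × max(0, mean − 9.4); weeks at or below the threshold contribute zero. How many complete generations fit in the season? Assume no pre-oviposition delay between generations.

Weekly DD (7 × max(0, T̄ − 9.4)): 102.9, 33.6, 85.4, 0.0, 0.0, 50.4, 93.8, 0.0, 43.4, 118.3, 34.3, 0.0, 39.2.
Season total = 601.3 DD.
Complete generations = ⌊601.3 / 170⌋ = 3.

3 generations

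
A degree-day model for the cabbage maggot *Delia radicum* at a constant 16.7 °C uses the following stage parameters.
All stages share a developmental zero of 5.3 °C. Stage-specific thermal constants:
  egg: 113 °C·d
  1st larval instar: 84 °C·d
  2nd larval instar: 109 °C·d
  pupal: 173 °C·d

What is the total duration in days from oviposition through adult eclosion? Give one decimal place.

42.0 days

Daily accumulation at 16.7 °C = 16.7 − 5.3 = 11.4 DD/day.
Total K = 113 + 84 + 109 + 173 = 479 DD.
Total duration = 479 / 11.4 = 42.018 ≈ 42.0 days.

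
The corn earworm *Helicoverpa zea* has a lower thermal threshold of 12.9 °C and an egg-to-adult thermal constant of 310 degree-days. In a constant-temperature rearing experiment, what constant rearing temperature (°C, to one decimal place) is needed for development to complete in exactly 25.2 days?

Required daily accumulation = 310 / 25.2 = 12.302 DD/day.
T = T_base + 12.302 = 12.9 + 12.302 = 25.202 ≈ 25.2 °C.

25.2 °C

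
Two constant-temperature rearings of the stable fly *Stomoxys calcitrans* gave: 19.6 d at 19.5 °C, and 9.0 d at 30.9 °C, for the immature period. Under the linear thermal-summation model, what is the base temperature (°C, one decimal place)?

9.8 °C

Under the model K = D·(T − T_b), so D₁·(T₁ − T_b) = D₂·(T₂ − T_b).
19.6·(19.5 − T_b) = 9.0·(30.9 − T_b)
T_b = (19.6·19.5 − 9.0·30.9) / (19.6 − 9.0) = 104.10 / 10.6 = 9.821 °C ≈ 9.8 °C.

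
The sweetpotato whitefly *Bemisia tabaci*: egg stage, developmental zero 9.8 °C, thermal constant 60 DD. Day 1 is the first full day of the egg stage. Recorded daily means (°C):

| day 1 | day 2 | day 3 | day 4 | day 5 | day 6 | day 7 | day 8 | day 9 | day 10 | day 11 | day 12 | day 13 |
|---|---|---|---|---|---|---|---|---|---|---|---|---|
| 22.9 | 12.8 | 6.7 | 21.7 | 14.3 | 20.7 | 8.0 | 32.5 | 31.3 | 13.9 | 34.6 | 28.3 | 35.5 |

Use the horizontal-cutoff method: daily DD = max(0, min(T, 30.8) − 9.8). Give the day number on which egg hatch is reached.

day 8

Daily DD above 9.8 °C (capped at 21.0): 13.1, 3.0, 0.0, 11.9, 4.5, 10.9, 0.0, 21.0, 21.0, 4.1, 21.0, 18.5, 21.0.
Cumulative: 13.1, 16.1, 16.1, 28.0, 32.5, 43.4, 43.4, 64.4, 85.4, 89.5, 110.5, 129.0, 150.0.
The total first reaches 60 DD on day 8.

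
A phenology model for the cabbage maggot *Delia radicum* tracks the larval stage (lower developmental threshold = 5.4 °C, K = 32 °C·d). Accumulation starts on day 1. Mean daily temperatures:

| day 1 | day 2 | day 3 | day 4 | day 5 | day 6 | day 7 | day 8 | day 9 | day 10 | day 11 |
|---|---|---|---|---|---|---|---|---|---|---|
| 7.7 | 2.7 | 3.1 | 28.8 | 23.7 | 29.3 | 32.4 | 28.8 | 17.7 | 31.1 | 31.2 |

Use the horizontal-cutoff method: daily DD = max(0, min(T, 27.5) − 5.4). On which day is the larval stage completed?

Daily DD above 5.4 °C (capped at 22.1): 2.3, 0.0, 0.0, 22.1, 18.3, 22.1, 22.1, 22.1, 12.3, 22.1, 22.1.
Cumulative: 2.3, 2.3, 2.3, 24.4, 42.7, 64.8, 86.9, 109.0, 121.3, 143.4, 165.5.
The total first reaches 32 DD on day 5.

day 5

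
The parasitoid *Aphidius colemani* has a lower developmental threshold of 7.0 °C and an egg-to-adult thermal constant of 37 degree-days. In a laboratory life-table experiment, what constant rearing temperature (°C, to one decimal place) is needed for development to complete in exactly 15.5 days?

Required daily accumulation = 37 / 15.5 = 2.387 DD/day.
T = T_base + 2.387 = 7.0 + 2.387 = 9.387 ≈ 9.4 °C.

9.4 °C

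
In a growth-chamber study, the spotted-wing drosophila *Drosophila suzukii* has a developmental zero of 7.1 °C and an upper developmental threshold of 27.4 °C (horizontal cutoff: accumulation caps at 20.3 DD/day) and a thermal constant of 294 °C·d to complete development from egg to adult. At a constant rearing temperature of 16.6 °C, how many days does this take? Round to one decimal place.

30.9 days

Daily accumulation = 16.6 − 7.1 = 9.5 DD/day.
Duration = 294 / 9.5 = 30.947 ≈ 30.9 days.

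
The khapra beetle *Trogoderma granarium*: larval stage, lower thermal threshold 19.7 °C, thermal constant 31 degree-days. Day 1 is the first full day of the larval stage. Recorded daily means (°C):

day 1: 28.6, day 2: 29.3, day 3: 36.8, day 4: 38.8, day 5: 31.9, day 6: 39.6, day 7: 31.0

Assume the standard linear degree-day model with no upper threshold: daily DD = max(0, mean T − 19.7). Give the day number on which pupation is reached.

day 3

Daily DD above 19.7 °C: 8.9, 9.6, 17.1, 19.1, 12.2, 19.9, 11.3.
Cumulative: 8.9, 18.5, 35.6, 54.7, 66.9, 86.8, 98.1.
The total first reaches 31 DD on day 3.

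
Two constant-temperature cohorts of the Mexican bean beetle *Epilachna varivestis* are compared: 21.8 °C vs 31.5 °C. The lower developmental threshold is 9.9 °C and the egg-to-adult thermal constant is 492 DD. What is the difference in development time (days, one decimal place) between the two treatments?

18.6 days

At 21.8 °C: 492 / (21.8 − 9.9) = 492 / 11.9 = 41.345 d.
At 31.5 °C: 492 / (31.5 − 9.9) = 492 / 21.6 = 22.778 d.
Difference = |41.345 − 22.778| = 18.567 ≈ 18.6 days.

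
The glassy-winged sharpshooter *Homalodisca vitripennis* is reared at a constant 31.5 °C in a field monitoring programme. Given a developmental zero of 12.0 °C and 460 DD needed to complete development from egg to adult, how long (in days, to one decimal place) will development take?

23.6 days

Daily accumulation = 31.5 − 12.0 = 19.5 DD/day.
Duration = 460 / 19.5 = 23.590 ≈ 23.6 days.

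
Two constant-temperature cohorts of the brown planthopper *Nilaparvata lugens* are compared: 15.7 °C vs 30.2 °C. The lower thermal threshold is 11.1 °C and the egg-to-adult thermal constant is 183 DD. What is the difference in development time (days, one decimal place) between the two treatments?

30.2 days

At 15.7 °C: 183 / (15.7 − 11.1) = 183 / 4.6 = 39.783 d.
At 30.2 °C: 183 / (30.2 − 11.1) = 183 / 19.1 = 9.581 d.
Difference = |39.783 − 9.581| = 30.201 ≈ 30.2 days.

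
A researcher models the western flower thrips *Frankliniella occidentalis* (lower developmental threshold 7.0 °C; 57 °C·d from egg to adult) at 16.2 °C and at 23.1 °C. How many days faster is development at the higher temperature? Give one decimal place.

2.7 days

At 16.2 °C: 57 / (16.2 − 7.0) = 57 / 9.2 = 6.196 d.
At 23.1 °C: 57 / (23.1 − 7.0) = 57 / 16.1 = 3.540 d.
Difference = |6.196 − 3.540| = 2.655 ≈ 2.7 days.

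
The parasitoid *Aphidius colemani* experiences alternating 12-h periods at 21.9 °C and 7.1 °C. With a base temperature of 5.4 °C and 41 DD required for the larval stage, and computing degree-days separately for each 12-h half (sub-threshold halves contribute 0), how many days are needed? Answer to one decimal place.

Day half: max(0, 21.9 − 5.4) × 0.5 = 16.5 × 0.5 = 8.25 DD.
Night half: max(0, 7.1 − 5.4) × 0.5 = 1.7 × 0.5 = 0.85 DD.
Per 24 h: 9.10 DD/day.
Duration = 41 / 9.10 = 4.505 ≈ 4.5 days.

4.5 days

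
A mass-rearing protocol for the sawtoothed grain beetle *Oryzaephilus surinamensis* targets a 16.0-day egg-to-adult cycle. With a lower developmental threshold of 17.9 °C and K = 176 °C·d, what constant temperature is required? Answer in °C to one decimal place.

28.9 °C

Required daily accumulation = 176 / 16.0 = 11.000 DD/day.
T = T_base + 11.000 = 17.9 + 11.000 = 28.900 ≈ 28.9 °C.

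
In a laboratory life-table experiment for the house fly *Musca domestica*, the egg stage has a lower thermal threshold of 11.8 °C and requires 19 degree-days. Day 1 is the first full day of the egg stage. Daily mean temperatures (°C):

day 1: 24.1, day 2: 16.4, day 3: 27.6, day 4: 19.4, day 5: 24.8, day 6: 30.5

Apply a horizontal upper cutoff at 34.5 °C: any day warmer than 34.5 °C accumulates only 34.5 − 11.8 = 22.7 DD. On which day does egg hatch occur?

Daily DD above 11.8 °C (capped at 22.7): 12.3, 4.6, 15.8, 7.6, 13.0, 18.7.
Cumulative: 12.3, 16.9, 32.7, 40.3, 53.3, 72.0.
The total first reaches 19 DD on day 3.

day 3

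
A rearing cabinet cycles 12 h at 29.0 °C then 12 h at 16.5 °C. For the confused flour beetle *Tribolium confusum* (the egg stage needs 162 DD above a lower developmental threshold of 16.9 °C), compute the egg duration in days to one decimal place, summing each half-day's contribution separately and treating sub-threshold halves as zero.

26.8 days

Day half: max(0, 29.0 − 16.9) × 0.5 = 12.1 × 0.5 = 6.05 DD.
Night half: max(0, 16.5 − 16.9) × 0.5 = 0.0 × 0.5 = 0.00 DD.
Per 24 h: 6.05 DD/day.
Duration = 162 / 6.05 = 26.777 ≈ 26.8 days.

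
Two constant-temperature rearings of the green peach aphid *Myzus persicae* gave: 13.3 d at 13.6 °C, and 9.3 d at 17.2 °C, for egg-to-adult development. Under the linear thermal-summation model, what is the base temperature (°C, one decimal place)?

5.2 °C

Equal thermal constants: D₁(T₁ − T_b) = D₂(T₂ − T_b).
13.3·(13.6 − T_b) = 9.3·(17.2 − T_b)
T_b = (13.3·13.6 − 9.3·17.2) / (13.3 − 9.3) = 20.92 / 4.0 = 5.230 °C ≈ 5.2 °C.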